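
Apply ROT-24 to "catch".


Word: "catch"
Shift: 24
Each letter → (letter + shift) mod 26:
  'c' (2) + 24 = 0 → 'a'
  'a' (0) + 24 = 24 → 'y'
  't' (19) + 24 = 17 → 'r'
  'c' (2) + 24 = 0 → 'a'
  'h' (7) + 24 = 5 → 'f'
Result = "ayraf"


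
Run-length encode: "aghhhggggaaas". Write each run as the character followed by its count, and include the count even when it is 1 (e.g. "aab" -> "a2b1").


String: "aghhhggggaaas"
Scanning for consecutive runs:
  'a' x 1
  'g' x 1
  'h' x 3
  'g' x 4
  'a' x 3
  's' x 1
RLE = "a1g1h3g4a3s1"


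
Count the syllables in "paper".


Word: "paper"
Syllable breakdown: pa-per
Counting: 2 parts
= 2 syllables


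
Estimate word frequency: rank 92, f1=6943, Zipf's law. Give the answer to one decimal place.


Zipf's law: f(r) = f(1) / r
f(1) = 6943
f(92) = 6943 / 92
= 75.5 occurrences


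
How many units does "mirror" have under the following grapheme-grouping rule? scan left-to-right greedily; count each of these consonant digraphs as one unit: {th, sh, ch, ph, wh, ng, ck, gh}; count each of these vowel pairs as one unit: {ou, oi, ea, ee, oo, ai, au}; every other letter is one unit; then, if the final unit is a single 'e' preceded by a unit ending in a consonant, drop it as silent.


Word: "mirror" (6 letters)
Left-to-right scan:
  [1] 'm' (letter)
  [2] 'i' (letter)
  [3] 'r' (letter)
  [4] 'r' (letter)
  [5] 'o' (letter)
  [6] 'r' (letter)
Units from scan: 6
Sound units = 6 units


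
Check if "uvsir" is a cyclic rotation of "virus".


Word: "virus", Candidate: "uvsir"
Method: check if candidate is substring of word+word
"virusvirus" contains "uvsir"? No
Is rotation = No


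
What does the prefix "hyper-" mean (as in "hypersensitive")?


Prefix: hyper-
As in: hypersensitive -> hyper- + sensitive
Meaning = over / excessive


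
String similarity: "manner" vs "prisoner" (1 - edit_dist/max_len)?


Word 1: "manner" (length 6)
Word 2: "prisoner" (length 8)
One optimal edit sequence:
  1. insert 'p'  (+1)
  2. insert 'r'  (+1)
  3. substitute 'm' -> 'i'  (+1)
  4. substitute 'a' -> 's'  (+1)
  5. substitute 'n' -> 'o'  (+1)
  6. keep 'n'
  7. keep 'e'
  8. keep 'r'
Edit distance = 5
Max length = max(6, 8) = 8
Similarity = 1 - 5/8
= 0.3750


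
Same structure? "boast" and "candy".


Pattern of "boast": [0, 1, 2, 3, 4]
Pattern of "candy": [0, 1, 2, 3, 4]
Patterns match
Same pattern = Yes


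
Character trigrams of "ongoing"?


Word: "ongoing" (length 7)
Number of trigrams = 7 - 3 + 1 = 5
  Position 0: "ong"
  Position 1: "ngo"
  Position 2: "goi"
  Position 3: "oin"
  Position 4: "ing"
Trigrams = "ong", "ngo", "goi", "oin", "ing"


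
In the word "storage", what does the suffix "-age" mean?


Suffix: -age
Example: storage (store + -age, with a spelling change)
Meaning = result / collection


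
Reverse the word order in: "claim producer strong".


Original: "claim producer strong"
Words (1..n): claim | producer | strong
Reversed (n..1): strong | producer | claim
Result = "strong producer claim"


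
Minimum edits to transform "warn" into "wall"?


Word 1: "warn" (length 4)
Word 2: "wall" (length 4)
One optimal edit sequence (insert/delete/substitute each cost 1):
  1. keep 'w'
  2. keep 'a'
  3. substitute 'r' -> 'l'  (+1)
  4. substitute 'n' -> 'l'  (+1)
Total edit operations: 2
Edit distance = 2


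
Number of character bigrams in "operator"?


Word: "operator" (length 8)
Number of 2-grams = length - 2 + 1 = 8 - 2 + 1
= 7


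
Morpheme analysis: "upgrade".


Word: "upgrade"
Morphemes: up- | grade
Each morpheme carries meaning
= 2 morphemes


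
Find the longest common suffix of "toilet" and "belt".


Word 1: "toilet"
Word 2: "belt"
Comparing from end:
  Pos -1: 't' == 't'
  Pos -2: 'e' != 'l' (stop)
LCS = "t" (length 1)


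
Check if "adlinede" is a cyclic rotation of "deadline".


Word: "deadline", Candidate: "adlinede"
Method: check if candidate is substring of word+word
"deadlinedeadline" contains "adlinede"? Yes
Is rotation = Yes


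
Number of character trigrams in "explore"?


Word: "explore" (length 7)
Number of 3-grams = length - 3 + 1 = 7 - 3 + 1
= 5


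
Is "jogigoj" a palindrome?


Word: "jogigoj"
Reversed: "jogigoj"
Forward == Backward? jogigoj == jogigoj
Palindrome = Yes


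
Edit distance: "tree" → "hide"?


Word 1: "tree" (length 4)
Word 2: "hide" (length 4)
One optimal edit sequence (insert/delete/substitute each cost 1):
  1. substitute 't' -> 'h'  (+1)
  2. substitute 'r' -> 'i'  (+1)
  3. substitute 'e' -> 'd'  (+1)
  4. keep 'e'
Total edit operations: 3
Edit distance = 3


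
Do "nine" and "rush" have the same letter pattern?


Pattern of "nine": [0, 1, 0, 2]
Pattern of "rush": [0, 1, 2, 3]
Patterns do not match
Same pattern = No


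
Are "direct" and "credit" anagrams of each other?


Word 1: "direct" → sorted: cdeirt
Word 2: "credit" → sorted: cdeirt
Same letters? cdeirt == cdeirt
Anagram = Yes


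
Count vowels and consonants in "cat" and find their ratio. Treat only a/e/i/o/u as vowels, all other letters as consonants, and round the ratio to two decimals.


Word: "cat"
Vowels (a,e,i,o,u): 1
Consonants: 2
Ratio = 1/2
= 0.50


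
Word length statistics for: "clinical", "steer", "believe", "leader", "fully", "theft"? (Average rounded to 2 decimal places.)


Lengths: "clinical"=8, "steer"=5, "believe"=7, "leader"=6, "fully"=5, "theft"=5
Sum = 36, Count = 6
Average = 36/6 = 6.00
= avg=6.00, min=5, max=8


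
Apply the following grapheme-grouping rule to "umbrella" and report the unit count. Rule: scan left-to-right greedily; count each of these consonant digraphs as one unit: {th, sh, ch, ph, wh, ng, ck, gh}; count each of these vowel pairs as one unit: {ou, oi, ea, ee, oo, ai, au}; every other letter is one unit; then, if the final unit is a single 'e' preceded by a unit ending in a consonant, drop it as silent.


Word: "umbrella" (8 letters)
Left-to-right scan:
  [1] 'u' (letter)
  [2] 'm' (letter)
  [3] 'b' (letter)
  [4] 'r' (letter)
  [5] 'e' (letter)
  [6] 'l' (letter)
  [7] 'l' (letter)
  [8] 'a' (letter)
Units from scan: 8
Sound units = 8 units


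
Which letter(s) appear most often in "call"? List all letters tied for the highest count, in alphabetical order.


Word: "call"
Letter counts:
  'a': 1
  'c': 1
  'l': 2
Maximum count = 2
Most frequent = 'l' (2 times each)


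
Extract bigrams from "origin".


Word: "origin" (length 6)
Number of bigrams = 6 - 2 + 1 = 5
  Position 0: "or"
  Position 1: "ri"
  Position 2: "ig"
  Position 3: "gi"
  Position 4: "in"
Bigrams = "or", "ri", "ig", "gi", "in"


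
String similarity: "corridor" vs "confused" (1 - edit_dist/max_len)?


Word 1: "corridor" (length 8)
Word 2: "confused" (length 8)
One optimal edit sequence:
  1. keep 'c'
  2. keep 'o'
  3. substitute 'r' -> 'n'  (+1)
  4. substitute 'r' -> 'f'  (+1)
  5. substitute 'i' -> 'u'  (+1)
  6. substitute 'd' -> 's'  (+1)
  7. substitute 'o' -> 'e'  (+1)
  8. substitute 'r' -> 'd'  (+1)
Edit distance = 6
Max length = max(8, 8) = 8
Similarity = 1 - 6/8
= 0.2500


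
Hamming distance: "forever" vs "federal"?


Comparing character by character (same length = 7):
  Pos 0: 'f' vs 'f' =
  Pos 1: 'o' vs 'e' !=
  Pos 2: 'r' vs 'd' !=
  Pos 3: 'e' vs 'e' =
  Pos 4: 'v' vs 'r' !=
  Pos 5: 'e' vs 'a' !=
  Pos 6: 'r' vs 'l' !=
Hamming distance = 5


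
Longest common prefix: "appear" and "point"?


Word 1: "appear"
Word 2: "point"
Comparing from start:
  Pos 0: 'a' != 'p' (stop)
LCP = "" (length 0)


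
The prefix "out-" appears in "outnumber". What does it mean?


Prefix: out-
Example: outnumber (out- + number)
Meaning = surpass


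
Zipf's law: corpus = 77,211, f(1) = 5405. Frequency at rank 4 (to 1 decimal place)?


Zipf's law: f(r) = f(1) / r
f(1) = 5405
f(4) = 5405 / 4
= 1351.3 occurrences


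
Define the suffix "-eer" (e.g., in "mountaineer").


Suffix: -eer
Example: mountaineer = mountain + -eer
Meaning = one who is concerned with


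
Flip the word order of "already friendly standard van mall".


Original: "already friendly standard van mall"
Words (1..n): already | friendly | standard | van | mall
Reversed (n..1): mall | van | standard | friendly | already
Result = "mall van standard friendly already"


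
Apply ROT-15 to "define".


Word: "define"
Shift: 15
Each letter → (letter + shift) mod 26:
  'd' (3) + 15 = 18 → 's'
  'e' (4) + 15 = 19 → 't'
  'f' (5) + 15 = 20 → 'u'
  'i' (8) + 15 = 23 → 'x'
  'n' (13) + 15 = 2 → 'c'
  'e' (4) + 15 = 19 → 't'
Result = "stuxct"


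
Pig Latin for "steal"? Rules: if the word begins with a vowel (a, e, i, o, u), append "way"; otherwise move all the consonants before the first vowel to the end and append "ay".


Word: "steal"
Starts with consonant(s) → move to end, add 'ay'
Consonant cluster: "st"
Pig Latin = "ealstay"


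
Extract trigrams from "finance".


Word: "finance" (length 7)
Number of trigrams = 7 - 3 + 1 = 5
  Position 0: "fin"
  Position 1: "ina"
  Position 2: "nan"
  Position 3: "anc"
  Position 4: "nce"
Trigrams = "fin", "ina", "nan", "anc", "nce"


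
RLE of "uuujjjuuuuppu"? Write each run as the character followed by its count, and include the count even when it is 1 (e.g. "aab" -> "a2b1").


String: "uuujjjuuuuppu"
Scanning for consecutive runs:
  'u' x 3
  'j' x 3
  'u' x 4
  'p' x 2
  'u' x 1
RLE = "u3j3u4p2u1"


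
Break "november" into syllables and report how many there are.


Word: "november"
Syllable breakdown: no / vem / ber
Counting: 3 parts
= 3 syllables


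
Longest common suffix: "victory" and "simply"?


Word 1: "victory"
Word 2: "simply"
Comparing from end:
  Pos -1: 'y' == 'y'
  Pos -2: 'r' != 'l' (stop)
LCS = "y" (length 1)


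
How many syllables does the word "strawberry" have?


Word: "strawberry"
Syllable breakdown: straw | ber | ry
Counting: 3 parts
= 3 syllables


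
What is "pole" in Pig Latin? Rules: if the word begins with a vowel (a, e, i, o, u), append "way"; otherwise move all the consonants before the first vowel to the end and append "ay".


Word: "pole"
Starts with consonant(s) → move to end, add 'ay'
Consonant cluster: "p"
Pig Latin = "olepay"


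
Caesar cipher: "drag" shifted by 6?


Word: "drag"
Shift: 6
Each letter → (letter + shift) mod 26:
  'd' (3) + 6 = 9 → 'j'
  'r' (17) + 6 = 23 → 'x'
  'a' (0) + 6 = 6 → 'g'
  'g' (6) + 6 = 12 → 'm'
Result = "jxgm"


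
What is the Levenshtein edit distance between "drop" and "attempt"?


Word 1: "drop" (length 4)
Word 2: "attempt" (length 7)
One optimal edit sequence (insert/delete/substitute each cost 1):
  1. insert 'a'  (+1)
  2. insert 't'  (+1)
  3. substitute 'd' -> 't'  (+1)
  4. substitute 'r' -> 'e'  (+1)
  5. substitute 'o' -> 'm'  (+1)
  6. keep 'p'
  7. insert 't'  (+1)
Total edit operations: 6
Edit distance = 6


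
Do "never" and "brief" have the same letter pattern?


Pattern of "never": [0, 1, 2, 1, 3]
Pattern of "brief": [0, 1, 2, 3, 4]
Patterns do not match
Same pattern = No


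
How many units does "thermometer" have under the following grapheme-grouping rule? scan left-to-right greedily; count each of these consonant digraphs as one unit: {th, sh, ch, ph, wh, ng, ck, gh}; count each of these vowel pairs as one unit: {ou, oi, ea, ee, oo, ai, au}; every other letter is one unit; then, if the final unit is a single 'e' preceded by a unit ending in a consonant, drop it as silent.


Word: "thermometer" (11 letters)
Left-to-right scan:
  [1] 'th' (digraph)
  [2] 'e' (letter)
  [3] 'r' (letter)
  [4] 'm' (letter)
  [5] 'o' (letter)
  [6] 'm' (letter)
  [7] 'e' (letter)
  [8] 't' (letter)
  [9] 'e' (letter)
  [10] 'r' (letter)
Units from scan: 10
Sound units = 10 units


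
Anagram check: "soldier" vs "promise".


Word 1: "soldier" → sorted: deilors
Word 2: "promise" → sorted: eimoprs
Same letters? deilors != eimoprs
Anagram = No


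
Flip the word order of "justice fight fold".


Original: "justice fight fold"
Words (1..n): justice | fight | fold
Reversed (n..1): fold | fight | justice
Result = "fold fight justice"


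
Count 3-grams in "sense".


Word: "sense" (length 5)
Number of 3-grams = length - 3 + 1 = 5 - 3 + 1
= 3


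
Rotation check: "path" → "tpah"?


Word: "path", Candidate: "tpah"
Method: check if candidate is substring of word+word
"pathpath" contains "tpah"? No
Is rotation = No


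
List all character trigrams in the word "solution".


Word: "solution" (length 8)
Number of trigrams = 8 - 3 + 1 = 6
  Position 0: "sol"
  Position 1: "olu"
  Position 2: "lut"
  Position 3: "uti"
  Position 4: "tio"
  Position 5: "ion"
Trigrams = "sol", "olu", "lut", "uti", "tio", "ion"


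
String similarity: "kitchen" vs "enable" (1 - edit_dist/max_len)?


Word 1: "kitchen" (length 7)
Word 2: "enable" (length 6)
One optimal edit sequence:
  1. substitute 'k' -> 'e'  (+1)
  2. substitute 'i' -> 'n'  (+1)
  3. substitute 't' -> 'a'  (+1)
  4. substitute 'c' -> 'b'  (+1)
  5. substitute 'h' -> 'l'  (+1)
  6. keep 'e'
  7. delete 'n'  (+1)
Edit distance = 6
Max length = max(7, 6) = 7
Similarity = 1 - 6/7
= 0.1429


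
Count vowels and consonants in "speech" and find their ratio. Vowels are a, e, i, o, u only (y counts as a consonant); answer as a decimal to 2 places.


Word: "speech"
Vowels (a,e,i,o,u): 2
Consonants: 4
Ratio = 2/4
= 0.50


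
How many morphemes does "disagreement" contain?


Word: "disagreement"
Morphemes: dis- / agree / -ment
Each morpheme carries meaning
= 3 morphemes


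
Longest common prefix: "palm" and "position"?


Word 1: "palm"
Word 2: "position"
Comparing from start:
  Pos 0: 'p' == 'p'
  Pos 1: 'a' != 'o' (stop)
LCP = "p" (length 1)


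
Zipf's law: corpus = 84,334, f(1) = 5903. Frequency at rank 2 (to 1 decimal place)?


Zipf's law: f(r) = f(1) / r
f(1) = 5903
f(2) = 5903 / 2
= 2951.5 occurrences


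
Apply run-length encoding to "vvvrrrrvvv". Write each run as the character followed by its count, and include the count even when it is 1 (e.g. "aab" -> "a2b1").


String: "vvvrrrrvvv"
Scanning for consecutive runs:
  'v' x 3
  'r' x 4
  'v' x 3
RLE = "v3r4v3"


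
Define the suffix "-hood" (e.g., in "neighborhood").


Suffix: -hood
Example: neighborhood = neighbor + -hood
Meaning = state / condition


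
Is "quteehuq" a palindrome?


Word: "quteehuq"
Reversed: "quheetuq"
Forward == Backward? quteehuq != quheetuq
Palindrome = No


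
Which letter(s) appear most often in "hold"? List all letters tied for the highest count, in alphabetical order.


Word: "hold"
Letter counts:
  'd': 1
  'h': 1
  'l': 1
  'o': 1
Maximum count = 1
Most frequent = 'd', 'h', 'l', 'o' (1 time each)


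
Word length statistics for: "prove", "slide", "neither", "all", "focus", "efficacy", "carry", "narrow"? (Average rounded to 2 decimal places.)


Lengths: "prove"=5, "slide"=5, "neither"=7, "all"=3, "focus"=5, "efficacy"=8, "carry"=5, "narrow"=6
Sum = 44, Count = 8
Average = 44/8 = 5.50
= avg=5.50, min=3, max=8


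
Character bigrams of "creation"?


Word: "creation" (length 8)
Number of bigrams = 8 - 2 + 1 = 7
  Position 0: "cr"
  Position 1: "re"
  Position 2: "ea"
  Position 3: "at"
  Position 4: "ti"
  Position 5: "io"
  Position 6: "on"
Bigrams = "cr", "re", "ea", "at", "ti", "io", "on"


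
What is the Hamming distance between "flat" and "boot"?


Comparing character by character (same length = 4):
  Pos 0: 'f' vs 'b' !=
  Pos 1: 'l' vs 'o' !=
  Pos 2: 'a' vs 'o' !=
  Pos 3: 't' vs 't' =
Hamming distance = 3


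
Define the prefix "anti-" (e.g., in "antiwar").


Prefix: anti-
Example: antiwar = anti- + war
Meaning = against


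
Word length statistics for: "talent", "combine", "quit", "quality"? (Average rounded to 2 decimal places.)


Lengths: "talent"=6, "combine"=7, "quit"=4, "quality"=7
Sum = 24, Count = 4
Average = 24/4 = 6.00
= avg=6.00, min=4, max=7


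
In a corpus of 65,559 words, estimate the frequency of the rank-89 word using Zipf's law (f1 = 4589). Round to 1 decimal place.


Zipf's law: f(r) = f(1) / r
f(1) = 4589
f(89) = 4589 / 89
= 51.6 occurrences


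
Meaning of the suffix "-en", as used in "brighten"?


Suffix: -en
As in: brighten -> bright + -en
Meaning = to make / become


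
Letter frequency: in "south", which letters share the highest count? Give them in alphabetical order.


Word: "south"
Letter counts:
  'h': 1
  'o': 1
  's': 1
  't': 1
  'u': 1
Maximum count = 1
Most frequent = 'h', 'o', 's', 't', 'u' (1 time each)


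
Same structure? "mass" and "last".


Pattern of "mass": [0, 1, 2, 2]
Pattern of "last": [0, 1, 2, 3]
Patterns do not match
Same pattern = No


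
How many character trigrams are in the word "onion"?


Word: "onion" (length 5)
Number of 3-grams = length - 3 + 1 = 5 - 3 + 1
= 3


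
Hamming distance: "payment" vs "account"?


Comparing character by character (same length = 7):
  Pos 0: 'p' vs 'a' !=
  Pos 1: 'a' vs 'c' !=
  Pos 2: 'y' vs 'c' !=
  Pos 3: 'm' vs 'o' !=
  Pos 4: 'e' vs 'u' !=
  Pos 5: 'n' vs 'n' =
  Pos 6: 't' vs 't' =
Hamming distance = 5


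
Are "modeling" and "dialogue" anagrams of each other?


Word 1: "modeling" → sorted: degilmno
Word 2: "dialogue" → sorted: adegilou
Same letters? degilmno != adegilou
Anagram = No


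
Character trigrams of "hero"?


Word: "hero" (length 4)
Number of trigrams = 4 - 3 + 1 = 2
  Position 0: "her"
  Position 1: "ero"
Trigrams = "her", "ero"


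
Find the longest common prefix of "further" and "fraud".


Word 1: "further"
Word 2: "fraud"
Comparing from start:
  Pos 0: 'f' == 'f'
  Pos 1: 'u' != 'r' (stop)
LCP = "f" (length 1)


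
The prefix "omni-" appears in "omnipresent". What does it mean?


Prefix: omni-
As in: omnipresent -> omni- + present
Meaning = all


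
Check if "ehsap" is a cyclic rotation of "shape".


Word: "shape", Candidate: "ehsap"
Method: check if candidate is substring of word+word
"shapeshape" contains "ehsap"? No
Is rotation = No


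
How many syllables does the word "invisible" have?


Word: "invisible"
Syllable breakdown: in / vis / i / ble
Counting: 4 parts
= 4 syllables


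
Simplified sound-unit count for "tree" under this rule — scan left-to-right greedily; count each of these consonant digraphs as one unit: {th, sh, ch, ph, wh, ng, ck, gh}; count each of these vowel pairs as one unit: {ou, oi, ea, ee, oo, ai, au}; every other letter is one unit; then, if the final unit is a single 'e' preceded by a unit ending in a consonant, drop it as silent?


Word: "tree" (4 letters)
Left-to-right scan:
  [1] 't' (letter)
  [2] 'r' (letter)
  [3] 'ee' (vowel-pair)
Units from scan: 3
Sound units = 3 units


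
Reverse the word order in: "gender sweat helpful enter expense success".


Original: "gender sweat helpful enter expense success"
Words (1..n): gender | sweat | helpful | enter | expense | success
Reversed (n..1): success | expense | enter | helpful | sweat | gender
Result = "success expense enter helpful sweat gender"


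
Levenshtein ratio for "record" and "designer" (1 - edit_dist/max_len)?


Word 1: "record" (length 6)
Word 2: "designer" (length 8)
One optimal edit sequence:
  1. substitute 'r' -> 'd'  (+1)
  2. keep 'e'
  3. insert 's'  (+1)
  4. insert 'i'  (+1)
  5. substitute 'c' -> 'g'  (+1)
  6. substitute 'o' -> 'n'  (+1)
  7. substitute 'r' -> 'e'  (+1)
  8. substitute 'd' -> 'r'  (+1)
Edit distance = 7
Max length = max(6, 8) = 8
Similarity = 1 - 7/8
= 0.1250


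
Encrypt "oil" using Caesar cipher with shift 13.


Word: "oil"
Shift: 13
Each letter → (letter + shift) mod 26:
  'o' (14) + 13 = 1 → 'b'
  'i' (8) + 13 = 21 → 'v'
  'l' (11) + 13 = 24 → 'y'
Result = "bvy"


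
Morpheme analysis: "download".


Word: "download"
Morphemes: down- / load
Each morpheme carries meaning
= 2 morphemes


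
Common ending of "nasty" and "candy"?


Word 1: "nasty"
Word 2: "candy"
Comparing from end:
  Pos -1: 'y' == 'y'
  Pos -2: 't' != 'd' (stop)
LCS = "y" (length 1)


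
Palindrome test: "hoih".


Word: "hoih"
Reversed: "hioh"
Forward == Backward? hoih != hioh
Palindrome = No


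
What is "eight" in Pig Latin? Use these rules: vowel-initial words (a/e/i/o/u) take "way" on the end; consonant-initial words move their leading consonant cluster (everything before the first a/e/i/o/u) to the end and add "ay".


Word: "eight"
Starts with vowel → add 'way'
Pig Latin = "eightway"


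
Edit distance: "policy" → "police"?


Word 1: "policy" (length 6)
Word 2: "police" (length 6)
One optimal edit sequence (insert/delete/substitute each cost 1):
  1. keep 'p'
  2. keep 'o'
  3. keep 'l'
  4. keep 'i'
  5. keep 'c'
  6. substitute 'y' -> 'e'  (+1)
Total edit operations: 1
Edit distance = 1


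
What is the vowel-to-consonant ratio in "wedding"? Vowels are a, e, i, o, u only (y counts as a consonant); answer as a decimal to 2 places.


Word: "wedding"
Vowels (a,e,i,o,u): 2
Consonants: 5
Ratio = 2/5
= 0.40


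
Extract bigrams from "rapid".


Word: "rapid" (length 5)
Number of bigrams = 5 - 2 + 1 = 4
  Position 0: "ra"
  Position 1: "ap"
  Position 2: "pi"
  Position 3: "id"
Bigrams = "ra", "ap", "pi", "id"


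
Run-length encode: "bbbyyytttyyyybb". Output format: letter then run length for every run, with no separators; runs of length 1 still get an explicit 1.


String: "bbbyyytttyyyybb"
Scanning for consecutive runs:
  'b' x 3
  'y' x 3
  't' x 3
  'y' x 4
  'b' x 2
RLE = "b3y3t3y4b2"


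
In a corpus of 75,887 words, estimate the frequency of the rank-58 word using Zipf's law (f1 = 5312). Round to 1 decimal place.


Zipf's law: f(r) = f(1) / r
f(1) = 5312
f(58) = 5312 / 58
= 91.6 occurrences


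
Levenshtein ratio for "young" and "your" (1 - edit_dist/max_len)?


Word 1: "young" (length 5)
Word 2: "your" (length 4)
One optimal edit sequence:
  1. keep 'y'
  2. keep 'o'
  3. keep 'u'
  4. delete 'n'  (+1)
  5. substitute 'g' -> 'r'  (+1)
Edit distance = 2
Max length = max(5, 4) = 5
Similarity = 1 - 2/5
= 0.6000


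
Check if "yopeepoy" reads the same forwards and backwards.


Word: "yopeepoy"
Reversed: "yopeepoy"
Forward == Backward? yopeepoy == yopeepoy
Palindrome = Yes


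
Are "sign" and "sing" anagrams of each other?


Word 1: "sign" → sorted: gins
Word 2: "sing" → sorted: gins
Same letters? gins == gins
Anagram = Yes


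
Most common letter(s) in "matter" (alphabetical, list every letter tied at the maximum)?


Word: "matter"
Letter counts:
  'a': 1
  'e': 1
  'm': 1
  'r': 1
  't': 2
Maximum count = 2
Most frequent = 't' (2 times each)


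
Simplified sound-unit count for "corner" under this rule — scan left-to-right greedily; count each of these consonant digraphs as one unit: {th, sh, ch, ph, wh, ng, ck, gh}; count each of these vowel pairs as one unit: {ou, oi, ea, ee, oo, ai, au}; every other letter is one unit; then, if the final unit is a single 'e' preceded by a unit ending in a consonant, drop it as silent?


Word: "corner" (6 letters)
Left-to-right scan:
  1. 'c' (letter)
  2. 'o' (letter)
  3. 'r' (letter)
  4. 'n' (letter)
  5. 'e' (letter)
  6. 'r' (letter)
Units from scan: 6
Sound units = 6 units


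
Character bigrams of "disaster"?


Word: "disaster" (length 8)
Number of bigrams = 8 - 2 + 1 = 7
  Position 0: "di"
  Position 1: "is"
  Position 2: "sa"
  Position 3: "as"
  Position 4: "st"
  Position 5: "te"
  Position 6: "er"
Bigrams = "di", "is", "sa", "as", "st", "te", "er"


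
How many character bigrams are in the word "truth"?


Word: "truth" (length 5)
Number of 2-grams = length - 2 + 1 = 5 - 2 + 1
= 4


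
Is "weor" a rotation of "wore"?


Word: "wore", Candidate: "weor"
Method: check if candidate is substring of word+word
"worewore" contains "weor"? No
Is rotation = No


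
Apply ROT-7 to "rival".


Word: "rival"
Shift: 7
Each letter → (letter + shift) mod 26:
  'r' (17) + 7 = 24 → 'y'
  'i' (8) + 7 = 15 → 'p'
  'v' (21) + 7 = 2 → 'c'
  'a' (0) + 7 = 7 → 'h'
  'l' (11) + 7 = 18 → 's'
Result = "ypchs"


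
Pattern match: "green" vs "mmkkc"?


Pattern of "green": [0, 1, 2, 2, 3]
Pattern of "mmkkc": [0, 0, 1, 1, 2]
Patterns do not match
Same pattern = No


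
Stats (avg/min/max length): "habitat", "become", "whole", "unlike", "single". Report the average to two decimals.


Lengths: "habitat"=7, "become"=6, "whole"=5, "unlike"=6, "single"=6
Sum = 30, Count = 5
Average = 30/5 = 6.00
= avg=6.00, min=5, max=7


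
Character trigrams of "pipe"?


Word: "pipe" (length 4)
Number of trigrams = 4 - 3 + 1 = 2
  Position 0: "pip"
  Position 1: "ipe"
Trigrams = "pip", "ipe"


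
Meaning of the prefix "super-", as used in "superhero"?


Prefix: super-
Example: superhero (super- + hero)
Meaning = above / beyond


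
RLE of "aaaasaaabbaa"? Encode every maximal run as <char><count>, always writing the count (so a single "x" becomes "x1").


String: "aaaasaaabbaa"
Scanning for consecutive runs:
  'a' x 4
  's' x 1
  'a' x 3
  'b' x 2
  'a' x 2
RLE = "a4s1a3b2a2"


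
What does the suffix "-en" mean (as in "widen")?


Suffix: -en
Example: widen = wide + -en, with a spelling change
Meaning = to make / become


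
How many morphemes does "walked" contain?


Word: "walked"
Morphemes: walk / -ed
Each morpheme carries meaning
= 2 morphemes


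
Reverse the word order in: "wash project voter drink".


Original: "wash project voter drink"
Words (1..n): wash | project | voter | drink
Reversed (n..1): drink | voter | project | wash
Result = "drink voter project wash"


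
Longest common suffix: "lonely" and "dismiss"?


Word 1: "lonely"
Word 2: "dismiss"
Comparing from end:
  Pos -1: 'y' != 's' (stop)
LCS = "" (length 0)


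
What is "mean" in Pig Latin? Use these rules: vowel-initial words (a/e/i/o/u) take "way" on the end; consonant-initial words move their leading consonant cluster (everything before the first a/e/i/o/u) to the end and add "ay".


Word: "mean"
Starts with consonant(s) → move to end, add 'ay'
Consonant cluster: "m"
Pig Latin = "eanmay"


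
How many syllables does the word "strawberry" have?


Word: "strawberry"
Syllable breakdown: straw / ber / ry
Counting: 3 parts
= 3 syllables


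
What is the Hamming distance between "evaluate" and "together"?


Comparing character by character (same length = 8):
  Pos 0: 'e' vs 't' !=
  Pos 1: 'v' vs 'o' !=
  Pos 2: 'a' vs 'g' !=
  Pos 3: 'l' vs 'e' !=
  Pos 4: 'u' vs 't' !=
  Pos 5: 'a' vs 'h' !=
  Pos 6: 't' vs 'e' !=
  Pos 7: 'e' vs 'r' !=
Hamming distance = 8


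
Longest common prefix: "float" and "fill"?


Word 1: "float"
Word 2: "fill"
Comparing from start:
  Pos 0: 'f' == 'f'
  Pos 1: 'l' != 'i' (stop)
LCP = "f" (length 1)


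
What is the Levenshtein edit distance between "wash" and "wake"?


Word 1: "wash" (length 4)
Word 2: "wake" (length 4)
One optimal edit sequence (insert/delete/substitute each cost 1):
  1. keep 'w'
  2. keep 'a'
  3. substitute 's' -> 'k'  (+1)
  4. substitute 'h' -> 'e'  (+1)
Total edit operations: 2
Edit distance = 2


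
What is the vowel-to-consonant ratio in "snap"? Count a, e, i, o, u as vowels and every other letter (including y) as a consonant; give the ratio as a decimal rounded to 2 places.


Word: "snap"
Vowels (a,e,i,o,u): 1
Consonants: 3
Ratio = 1/3
= 0.33


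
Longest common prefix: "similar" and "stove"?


Word 1: "similar"
Word 2: "stove"
Comparing from start:
  Pos 0: 's' == 's'
  Pos 1: 'i' != 't' (stop)
LCP = "s" (length 1)


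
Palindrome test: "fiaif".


Word: "fiaif"
Reversed: "fiaif"
Forward == Backward? fiaif == fiaif
Palindrome = Yes


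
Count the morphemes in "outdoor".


Word: "outdoor"
Morphemes: out- + door
Each morpheme carries meaning
= 2 morphemes


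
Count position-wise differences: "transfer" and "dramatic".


Comparing character by character (same length = 8):
  Pos 0: 't' vs 'd' !=
  Pos 1: 'r' vs 'r' =
  Pos 2: 'a' vs 'a' =
  Pos 3: 'n' vs 'm' !=
  Pos 4: 's' vs 'a' !=
  Pos 5: 'f' vs 't' !=
  Pos 6: 'e' vs 'i' !=
  Pos 7: 'r' vs 'c' !=
Hamming distance = 6


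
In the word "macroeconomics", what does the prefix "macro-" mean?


Prefix: macro-
As in: macroeconomics -> macro- + economics
Meaning = large


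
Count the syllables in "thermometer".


Word: "thermometer"
Syllable breakdown: ther-mom-e-ter
Counting: 4 parts
= 4 syllables


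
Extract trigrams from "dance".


Word: "dance" (length 5)
Number of trigrams = 5 - 3 + 1 = 3
  Position 0: "dan"
  Position 1: "anc"
  Position 2: "nce"
Trigrams = "dan", "anc", "nce"


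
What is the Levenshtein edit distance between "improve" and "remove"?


Word 1: "improve" (length 7)
Word 2: "remove" (length 6)
One optimal edit sequence (insert/delete/substitute each cost 1):
  1. delete 'i'  (+1)
  2. substitute 'm' -> 'r'  (+1)
  3. substitute 'p' -> 'e'  (+1)
  4. substitute 'r' -> 'm'  (+1)
  5. keep 'o'
  6. keep 'v'
  7. keep 'e'
Total edit operations: 4
Edit distance = 4


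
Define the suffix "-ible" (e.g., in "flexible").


Suffix: -ible
As in: flexible -> flex + -ible
Meaning = capable of


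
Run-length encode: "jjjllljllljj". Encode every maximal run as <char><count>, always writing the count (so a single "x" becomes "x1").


String: "jjjllljllljj"
Scanning for consecutive runs:
  'j' x 3
  'l' x 3
  'j' x 1
  'l' x 3
  'j' x 2
RLE = "j3l3j1l3j2"


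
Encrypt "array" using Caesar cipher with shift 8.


Word: "array"
Shift: 8
Each letter → (letter + shift) mod 26:
  'a' (0) + 8 = 8 → 'i'
  'r' (17) + 8 = 25 → 'z'
  'r' (17) + 8 = 25 → 'z'
  'a' (0) + 8 = 8 → 'i'
  'y' (24) + 8 = 6 → 'g'
Result = "izzig"


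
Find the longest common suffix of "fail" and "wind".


Word 1: "fail"
Word 2: "wind"
Comparing from end:
  Pos -1: 'l' != 'd' (stop)
LCS = "" (length 0)


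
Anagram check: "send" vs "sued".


Word 1: "send" → sorted: dens
Word 2: "sued" → sorted: desu
Same letters? dens != desu
Anagram = No


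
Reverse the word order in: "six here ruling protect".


Original: "six here ruling protect"
Words (1..n): six | here | ruling | protect
Reversed (n..1): protect | ruling | here | six
Result = "protect ruling here six"


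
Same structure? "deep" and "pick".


Pattern of "deep": [0, 1, 1, 2]
Pattern of "pick": [0, 1, 2, 3]
Patterns do not match
Same pattern = No


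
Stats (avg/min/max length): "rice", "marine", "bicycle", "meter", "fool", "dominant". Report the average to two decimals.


Lengths: "rice"=4, "marine"=6, "bicycle"=7, "meter"=5, "fool"=4, "dominant"=8
Sum = 34, Count = 6
Average = 34/6 = 5.67
= avg=5.67, min=4, max=8


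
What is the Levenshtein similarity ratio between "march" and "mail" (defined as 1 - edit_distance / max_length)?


Word 1: "march" (length 5)
Word 2: "mail" (length 4)
One optimal edit sequence:
  1. keep 'm'
  2. keep 'a'
  3. delete 'r'  (+1)
  4. substitute 'c' -> 'i'  (+1)
  5. substitute 'h' -> 'l'  (+1)
Edit distance = 3
Max length = max(5, 4) = 5
Similarity = 1 - 3/5
= 0.4000


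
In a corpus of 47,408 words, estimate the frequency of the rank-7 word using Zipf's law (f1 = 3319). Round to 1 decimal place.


Zipf's law: f(r) = f(1) / r
f(1) = 3319
f(7) = 3319 / 7
= 474.1 occurrences


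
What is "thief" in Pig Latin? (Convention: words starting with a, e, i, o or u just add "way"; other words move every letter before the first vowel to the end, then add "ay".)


Word: "thief"
Starts with consonant(s) → move to end, add 'ay'
Consonant cluster: "th"
Pig Latin = "iefthay"


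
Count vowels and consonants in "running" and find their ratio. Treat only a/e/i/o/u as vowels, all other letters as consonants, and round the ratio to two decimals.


Word: "running"
Vowels (a,e,i,o,u): 2
Consonants: 5
Ratio = 2/5
= 0.40


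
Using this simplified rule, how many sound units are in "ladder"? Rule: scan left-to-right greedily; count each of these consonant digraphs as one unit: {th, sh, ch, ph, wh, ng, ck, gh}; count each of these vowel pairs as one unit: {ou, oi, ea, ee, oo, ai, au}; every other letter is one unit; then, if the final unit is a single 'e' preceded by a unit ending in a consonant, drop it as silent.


Word: "ladder" (6 letters)
Left-to-right scan:
  [1] 'l' (letter)
  [2] 'a' (letter)
  [3] 'd' (letter)
  [4] 'd' (letter)
  [5] 'e' (letter)
  [6] 'r' (letter)
Units from scan: 6
Sound units = 6 units


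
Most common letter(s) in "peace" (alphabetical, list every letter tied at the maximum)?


Word: "peace"
Letter counts:
  'a': 1
  'c': 1
  'e': 2
  'p': 1
Maximum count = 2
Most frequent = 'e' (2 times each)


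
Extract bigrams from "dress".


Word: "dress" (length 5)
Number of bigrams = 5 - 2 + 1 = 4
  Position 0: "dr"
  Position 1: "re"
  Position 2: "es"
  Position 3: "ss"
Bigrams = "dr", "re", "es", "ss"


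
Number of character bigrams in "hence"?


Word: "hence" (length 5)
Number of 2-grams = length - 2 + 1 = 5 - 2 + 1
= 4


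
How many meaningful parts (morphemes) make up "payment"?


Word: "payment"
Morphemes: pay + -ment
Each morpheme carries meaning
= 2 morphemes


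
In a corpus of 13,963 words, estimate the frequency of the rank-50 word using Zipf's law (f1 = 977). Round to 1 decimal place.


Zipf's law: f(r) = f(1) / r
f(1) = 977
f(50) = 977 / 50
= 19.5 occurrences


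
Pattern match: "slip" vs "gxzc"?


Pattern of "slip": [0, 1, 2, 3]
Pattern of "gxzc": [0, 1, 2, 3]
Patterns match
Same pattern = Yes


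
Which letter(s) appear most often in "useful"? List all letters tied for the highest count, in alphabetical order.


Word: "useful"
Letter counts:
  'e': 1
  'f': 1
  'l': 1
  's': 1
  'u': 2
Maximum count = 2
Most frequent = 'u' (2 times each)


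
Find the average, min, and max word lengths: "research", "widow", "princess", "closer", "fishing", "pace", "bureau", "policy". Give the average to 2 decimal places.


Lengths: "research"=8, "widow"=5, "princess"=8, "closer"=6, "fishing"=7, "pace"=4, "bureau"=6, "policy"=6
Sum = 50, Count = 8
Average = 50/8 = 6.25
= avg=6.25, min=4, max=8


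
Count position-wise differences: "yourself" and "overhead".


Comparing character by character (same length = 8):
  Pos 0: 'y' vs 'o' !=
  Pos 1: 'o' vs 'v' !=
  Pos 2: 'u' vs 'e' !=
  Pos 3: 'r' vs 'r' =
  Pos 4: 's' vs 'h' !=
  Pos 5: 'e' vs 'e' =
  Pos 6: 'l' vs 'a' !=
  Pos 7: 'f' vs 'd' !=
Hamming distance = 6


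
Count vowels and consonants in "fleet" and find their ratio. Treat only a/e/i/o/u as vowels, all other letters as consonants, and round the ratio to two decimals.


Word: "fleet"
Vowels (a,e,i,o,u): 2
Consonants: 3
Ratio = 2/3
= 0.67


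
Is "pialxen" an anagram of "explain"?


Word 1: "explain" → sorted: aeilnpx
Word 2: "pialxen" → sorted: aeilnpx
Same letters? aeilnpx == aeilnpx
Anagram = Yes


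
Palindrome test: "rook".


Word: "rook"
Reversed: "koor"
Forward == Backward? rook != koor
Palindrome = No


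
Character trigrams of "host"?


Word: "host" (length 4)
Number of trigrams = 4 - 3 + 1 = 2
  Position 0: "hos"
  Position 1: "ost"
Trigrams = "hos", "ost"


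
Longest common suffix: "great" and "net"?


Word 1: "great"
Word 2: "net"
Comparing from end:
  Pos -1: 't' == 't'
  Pos -2: 'a' != 'e' (stop)
LCS = "t" (length 1)


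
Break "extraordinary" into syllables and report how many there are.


Word: "extraordinary"
Syllable breakdown: ex / traor / di / nar / y
Counting: 5 parts
= 5 syllables


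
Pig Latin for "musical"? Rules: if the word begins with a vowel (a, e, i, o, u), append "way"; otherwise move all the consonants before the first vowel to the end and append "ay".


Word: "musical"
Starts with consonant(s) → move to end, add 'ay'
Consonant cluster: "m"
Pig Latin = "usicalmay"


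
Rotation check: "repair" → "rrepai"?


Word: "repair", Candidate: "rrepai"
Method: check if candidate is substring of word+word
"repairrepair" contains "rrepai"? Yes
Is rotation = Yes


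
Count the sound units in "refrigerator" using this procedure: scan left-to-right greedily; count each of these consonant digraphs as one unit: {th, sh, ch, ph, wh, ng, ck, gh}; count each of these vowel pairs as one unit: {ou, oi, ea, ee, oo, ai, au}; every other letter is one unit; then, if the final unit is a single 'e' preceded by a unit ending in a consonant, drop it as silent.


Word: "refrigerator" (12 letters)
Left-to-right scan:
  [1] 'r' (letter)
  [2] 'e' (letter)
  [3] 'f' (letter)
  [4] 'r' (letter)
  [5] 'i' (letter)
  [6] 'g' (letter)
  [7] 'e' (letter)
  [8] 'r' (letter)
  [9] 'a' (letter)
  [10] 't' (letter)
  [11] 'o' (letter)
  [12] 'r' (letter)
Units from scan: 12
Sound units = 12 units


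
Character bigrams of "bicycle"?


Word: "bicycle" (length 7)
Number of bigrams = 7 - 2 + 1 = 6
  Position 0: "bi"
  Position 1: "ic"
  Position 2: "cy"
  Position 3: "yc"
  Position 4: "cl"
  Position 5: "le"
Bigrams = "bi", "ic", "cy", "yc", "cl", "le"


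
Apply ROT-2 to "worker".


Word: "worker"
Shift: 2
Each letter → (letter + shift) mod 26:
  'w' (22) + 2 = 24 → 'y'
  'o' (14) + 2 = 16 → 'q'
  'r' (17) + 2 = 19 → 't'
  'k' (10) + 2 = 12 → 'm'
  'e' (4) + 2 = 6 → 'g'
  'r' (17) + 2 = 19 → 't'
Result = "yqtmgt"


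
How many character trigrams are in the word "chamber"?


Word: "chamber" (length 7)
Number of 3-grams = length - 3 + 1 = 7 - 3 + 1
= 5


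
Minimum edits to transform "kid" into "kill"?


Word 1: "kid" (length 3)
Word 2: "kill" (length 4)
One optimal edit sequence (insert/delete/substitute each cost 1):
  1. keep 'k'
  2. keep 'i'
  3. insert 'l'  (+1)
  4. substitute 'd' -> 'l'  (+1)
Total edit operations: 2
Edit distance = 2


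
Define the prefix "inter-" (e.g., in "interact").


Prefix: inter-
As in: interact -> inter- + act
Meaning = between


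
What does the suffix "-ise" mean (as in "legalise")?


Suffix: -ise
As in: legalise -> legal + -ise
Meaning = to make


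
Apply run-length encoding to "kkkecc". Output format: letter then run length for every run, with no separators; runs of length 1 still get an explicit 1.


String: "kkkecc"
Scanning for consecutive runs:
  'k' x 3
  'e' x 1
  'c' x 2
RLE = "k3e1c2"


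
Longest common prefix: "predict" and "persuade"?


Word 1: "predict"
Word 2: "persuade"
Comparing from start:
  Pos 0: 'p' == 'p'
  Pos 1: 'r' != 'e' (stop)
LCP = "p" (length 1)


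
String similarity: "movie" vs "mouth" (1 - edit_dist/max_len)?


Word 1: "movie" (length 5)
Word 2: "mouth" (length 5)
One optimal edit sequence:
  1. keep 'm'
  2. keep 'o'
  3. substitute 'v' -> 'u'  (+1)
  4. substitute 'i' -> 't'  (+1)
  5. substitute 'e' -> 'h'  (+1)
Edit distance = 3
Max length = max(5, 5) = 5
Similarity = 1 - 3/5
= 0.4000


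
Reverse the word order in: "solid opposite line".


Original: "solid opposite line"
Words (1..n): solid | opposite | line
Reversed (n..1): line | opposite | solid
Result = "line opposite solid"


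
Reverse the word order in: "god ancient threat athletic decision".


Original: "god ancient threat athletic decision"
Words (1..n): god | ancient | threat | athletic | decision
Reversed (n..1): decision | athletic | threat | ancient | god
Result = "decision athletic threat ancient god"


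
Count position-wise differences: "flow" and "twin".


Comparing character by character (same length = 4):
  Pos 0: 'f' vs 't' !=
  Pos 1: 'l' vs 'w' !=
  Pos 2: 'o' vs 'i' !=
  Pos 3: 'w' vs 'n' !=
Hamming distance = 4


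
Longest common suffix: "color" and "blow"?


Word 1: "color"
Word 2: "blow"
Comparing from end:
  Pos -1: 'r' != 'w' (stop)
LCS = "" (length 0)


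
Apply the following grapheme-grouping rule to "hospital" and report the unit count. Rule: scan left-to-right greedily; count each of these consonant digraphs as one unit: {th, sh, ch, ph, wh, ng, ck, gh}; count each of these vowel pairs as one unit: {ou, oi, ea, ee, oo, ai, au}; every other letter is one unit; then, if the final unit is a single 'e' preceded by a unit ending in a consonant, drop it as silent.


Word: "hospital" (8 letters)
Left-to-right scan:
  [1] 'h' (letter)
  [2] 'o' (letter)
  [3] 's' (letter)
  [4] 'p' (letter)
  [5] 'i' (letter)
  [6] 't' (letter)
  [7] 'a' (letter)
  [8] 'l' (letter)
Units from scan: 8
Sound units = 8 units
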